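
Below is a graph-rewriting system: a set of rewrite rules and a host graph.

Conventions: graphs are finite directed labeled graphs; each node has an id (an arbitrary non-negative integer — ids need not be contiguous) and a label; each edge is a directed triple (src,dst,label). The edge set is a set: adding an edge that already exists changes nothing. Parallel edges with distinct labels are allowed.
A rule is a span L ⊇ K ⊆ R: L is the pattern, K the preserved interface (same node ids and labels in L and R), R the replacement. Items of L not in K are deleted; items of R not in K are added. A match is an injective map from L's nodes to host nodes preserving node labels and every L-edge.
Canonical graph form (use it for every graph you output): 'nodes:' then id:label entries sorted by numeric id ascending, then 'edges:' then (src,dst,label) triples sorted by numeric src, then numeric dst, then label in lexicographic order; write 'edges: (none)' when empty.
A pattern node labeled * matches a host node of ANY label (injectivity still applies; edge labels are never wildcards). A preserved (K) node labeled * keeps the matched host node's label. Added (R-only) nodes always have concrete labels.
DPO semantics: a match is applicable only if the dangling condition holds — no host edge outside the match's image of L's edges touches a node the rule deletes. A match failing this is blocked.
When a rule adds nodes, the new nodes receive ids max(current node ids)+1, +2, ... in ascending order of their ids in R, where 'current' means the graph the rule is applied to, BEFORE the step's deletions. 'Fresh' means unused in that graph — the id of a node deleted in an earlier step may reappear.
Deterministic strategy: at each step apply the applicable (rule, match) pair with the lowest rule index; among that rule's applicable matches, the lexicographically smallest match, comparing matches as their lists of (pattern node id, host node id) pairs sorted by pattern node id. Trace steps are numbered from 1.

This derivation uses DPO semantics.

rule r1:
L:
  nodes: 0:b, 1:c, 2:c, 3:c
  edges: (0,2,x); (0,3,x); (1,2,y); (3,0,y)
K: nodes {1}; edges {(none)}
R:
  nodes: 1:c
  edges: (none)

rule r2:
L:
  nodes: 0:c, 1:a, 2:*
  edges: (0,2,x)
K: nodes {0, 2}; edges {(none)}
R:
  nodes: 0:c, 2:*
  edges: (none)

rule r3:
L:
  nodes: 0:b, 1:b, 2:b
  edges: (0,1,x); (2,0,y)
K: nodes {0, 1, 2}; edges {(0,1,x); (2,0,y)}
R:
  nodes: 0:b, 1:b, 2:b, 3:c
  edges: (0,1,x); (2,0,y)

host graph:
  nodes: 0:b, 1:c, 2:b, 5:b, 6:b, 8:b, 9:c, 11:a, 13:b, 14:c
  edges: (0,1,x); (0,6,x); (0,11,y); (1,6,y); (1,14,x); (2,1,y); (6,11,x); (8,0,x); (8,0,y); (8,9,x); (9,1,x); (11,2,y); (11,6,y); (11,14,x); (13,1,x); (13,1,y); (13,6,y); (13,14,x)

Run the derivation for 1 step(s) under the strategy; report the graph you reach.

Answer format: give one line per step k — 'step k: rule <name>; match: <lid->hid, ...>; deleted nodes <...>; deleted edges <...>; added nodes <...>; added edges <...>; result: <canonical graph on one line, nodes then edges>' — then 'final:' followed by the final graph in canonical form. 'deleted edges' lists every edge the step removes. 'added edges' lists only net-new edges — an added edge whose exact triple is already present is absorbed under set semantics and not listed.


step 1: rule r3; match: 0->0, 1->6, 2->8; deleted nodes (none); deleted edges (none); added nodes 15; added edges (none); result: nodes: 0:b, 1:c, 2:b, 5:b, 6:b, 8:b, 9:c, 11:a, 13:b, 14:c, 15:c edges: (0,1,x); (0,6,x); (0,11,y); (1,6,y); (1,14,x); (2,1,y); (6,11,x); (8,0,x); (8,0,y); (8,9,x); (9,1,x); (11,2,y); (11,6,y); (11,14,x); (13,1,x); (13,1,y); (13,6,y); (13,14,x)
final:
nodes: 0:b, 1:c, 2:b, 5:b, 6:b, 8:b, 9:c, 11:a, 13:b, 14:c, 15:c
edges: (0,1,x); (0,6,x); (0,11,y); (1,6,y); (1,14,x); (2,1,y); (6,11,x); (8,0,x); (8,0,y); (8,9,x); (9,1,x); (11,2,y); (11,6,y); (11,14,x); (13,1,x); (13,1,y); (13,6,y); (13,14,x)


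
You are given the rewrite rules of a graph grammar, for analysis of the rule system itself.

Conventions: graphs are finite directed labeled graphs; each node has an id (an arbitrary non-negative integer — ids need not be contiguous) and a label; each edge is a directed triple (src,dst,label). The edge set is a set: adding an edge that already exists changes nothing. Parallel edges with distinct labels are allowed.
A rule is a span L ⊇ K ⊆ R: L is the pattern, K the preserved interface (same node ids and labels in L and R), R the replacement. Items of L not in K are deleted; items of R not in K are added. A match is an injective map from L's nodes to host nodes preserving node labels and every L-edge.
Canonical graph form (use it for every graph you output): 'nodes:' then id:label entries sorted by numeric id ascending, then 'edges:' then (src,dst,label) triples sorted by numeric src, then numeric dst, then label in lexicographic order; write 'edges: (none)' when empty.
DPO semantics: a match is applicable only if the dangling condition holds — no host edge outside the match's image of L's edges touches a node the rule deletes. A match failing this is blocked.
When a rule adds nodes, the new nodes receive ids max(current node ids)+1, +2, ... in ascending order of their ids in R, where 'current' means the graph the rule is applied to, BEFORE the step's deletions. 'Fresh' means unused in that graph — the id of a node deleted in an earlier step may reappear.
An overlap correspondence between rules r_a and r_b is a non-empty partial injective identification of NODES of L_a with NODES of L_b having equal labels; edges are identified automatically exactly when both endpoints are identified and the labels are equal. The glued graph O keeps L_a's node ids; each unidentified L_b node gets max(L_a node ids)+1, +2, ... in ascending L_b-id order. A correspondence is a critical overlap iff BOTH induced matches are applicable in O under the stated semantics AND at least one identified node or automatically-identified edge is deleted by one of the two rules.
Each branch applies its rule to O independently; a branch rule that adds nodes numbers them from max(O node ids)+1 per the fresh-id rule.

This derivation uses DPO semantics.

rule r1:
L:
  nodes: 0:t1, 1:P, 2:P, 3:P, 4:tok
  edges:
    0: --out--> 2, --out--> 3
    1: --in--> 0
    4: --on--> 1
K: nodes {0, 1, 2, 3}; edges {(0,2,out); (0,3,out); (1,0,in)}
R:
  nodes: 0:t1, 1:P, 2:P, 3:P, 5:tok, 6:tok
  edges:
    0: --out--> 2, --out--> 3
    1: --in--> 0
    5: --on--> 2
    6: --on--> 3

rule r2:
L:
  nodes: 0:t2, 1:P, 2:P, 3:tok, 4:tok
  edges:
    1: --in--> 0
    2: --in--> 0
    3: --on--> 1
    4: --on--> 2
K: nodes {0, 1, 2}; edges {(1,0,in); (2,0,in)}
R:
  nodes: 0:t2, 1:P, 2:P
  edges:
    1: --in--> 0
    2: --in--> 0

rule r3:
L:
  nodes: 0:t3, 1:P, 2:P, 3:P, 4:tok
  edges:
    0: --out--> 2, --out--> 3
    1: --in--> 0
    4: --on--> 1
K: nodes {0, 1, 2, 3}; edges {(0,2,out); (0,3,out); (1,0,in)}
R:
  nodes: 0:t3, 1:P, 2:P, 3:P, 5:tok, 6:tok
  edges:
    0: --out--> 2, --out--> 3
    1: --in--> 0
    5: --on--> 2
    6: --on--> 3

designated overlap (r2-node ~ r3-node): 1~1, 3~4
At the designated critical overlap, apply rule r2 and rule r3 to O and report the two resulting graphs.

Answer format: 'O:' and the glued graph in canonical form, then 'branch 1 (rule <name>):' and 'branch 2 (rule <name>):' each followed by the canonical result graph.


O:
nodes: 0:t2, 1:P, 2:P, 3:tok, 4:tok, 5:t3, 6:P, 7:P
edges: (1,0,in); (1,5,in); (2,0,in); (3,1,on); (4,2,on); (5,6,out); (5,7,out)
branch 1 (rule r2):
nodes: 0:t2, 1:P, 2:P, 5:t3, 6:P, 7:P
edges: (1,0,in); (1,5,in); (2,0,in); (5,6,out); (5,7,out)
branch 2 (rule r3):
nodes: 0:t2, 1:P, 2:P, 4:tok, 5:t3, 6:P, 7:P, 8:tok, 9:tok
edges: (1,0,in); (1,5,in); (2,0,in); (4,2,on); (5,6,out); (5,7,out); (8,6,on); (9,7,on)


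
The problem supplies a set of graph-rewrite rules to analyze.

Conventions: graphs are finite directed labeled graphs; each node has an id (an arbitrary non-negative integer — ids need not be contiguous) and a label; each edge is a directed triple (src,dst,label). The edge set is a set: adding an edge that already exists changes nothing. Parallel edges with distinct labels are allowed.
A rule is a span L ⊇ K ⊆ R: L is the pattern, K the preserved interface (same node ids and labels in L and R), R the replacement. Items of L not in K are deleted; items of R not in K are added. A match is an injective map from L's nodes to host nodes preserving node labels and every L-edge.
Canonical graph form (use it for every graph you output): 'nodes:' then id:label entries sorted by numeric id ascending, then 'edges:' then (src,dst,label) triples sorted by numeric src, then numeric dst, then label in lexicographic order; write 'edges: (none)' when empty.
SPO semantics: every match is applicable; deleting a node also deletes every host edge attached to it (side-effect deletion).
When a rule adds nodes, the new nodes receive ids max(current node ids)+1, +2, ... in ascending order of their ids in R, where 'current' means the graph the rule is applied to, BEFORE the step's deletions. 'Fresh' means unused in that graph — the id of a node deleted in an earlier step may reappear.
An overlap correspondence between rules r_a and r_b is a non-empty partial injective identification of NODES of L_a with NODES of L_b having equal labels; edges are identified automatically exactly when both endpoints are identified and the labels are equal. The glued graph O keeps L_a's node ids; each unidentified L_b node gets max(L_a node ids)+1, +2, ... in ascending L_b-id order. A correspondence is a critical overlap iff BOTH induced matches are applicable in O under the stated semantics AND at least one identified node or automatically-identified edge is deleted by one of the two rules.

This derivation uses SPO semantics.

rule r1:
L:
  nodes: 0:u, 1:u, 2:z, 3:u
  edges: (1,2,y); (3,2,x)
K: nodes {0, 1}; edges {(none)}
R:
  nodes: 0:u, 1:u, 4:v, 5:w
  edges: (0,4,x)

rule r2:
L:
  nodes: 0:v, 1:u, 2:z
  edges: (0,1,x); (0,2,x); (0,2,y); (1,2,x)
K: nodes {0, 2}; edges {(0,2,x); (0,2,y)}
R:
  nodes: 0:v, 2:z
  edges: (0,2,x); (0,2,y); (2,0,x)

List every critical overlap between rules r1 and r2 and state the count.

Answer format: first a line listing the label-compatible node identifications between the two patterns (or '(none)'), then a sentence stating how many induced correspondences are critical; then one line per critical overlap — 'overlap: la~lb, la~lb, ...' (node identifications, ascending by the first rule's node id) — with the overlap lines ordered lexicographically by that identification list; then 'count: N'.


label-compatible node identifications between L(r1) and L(r2): 0~1, 1~1, 2~2, 3~1
7 of the induced correspondences are critical overlaps of r1 and r2.
overlap: 0~1
overlap: 0~1, 2~2
overlap: 1~1
overlap: 1~1, 2~2
overlap: 2~2
overlap: 2~2, 3~1
overlap: 3~1
count: 7


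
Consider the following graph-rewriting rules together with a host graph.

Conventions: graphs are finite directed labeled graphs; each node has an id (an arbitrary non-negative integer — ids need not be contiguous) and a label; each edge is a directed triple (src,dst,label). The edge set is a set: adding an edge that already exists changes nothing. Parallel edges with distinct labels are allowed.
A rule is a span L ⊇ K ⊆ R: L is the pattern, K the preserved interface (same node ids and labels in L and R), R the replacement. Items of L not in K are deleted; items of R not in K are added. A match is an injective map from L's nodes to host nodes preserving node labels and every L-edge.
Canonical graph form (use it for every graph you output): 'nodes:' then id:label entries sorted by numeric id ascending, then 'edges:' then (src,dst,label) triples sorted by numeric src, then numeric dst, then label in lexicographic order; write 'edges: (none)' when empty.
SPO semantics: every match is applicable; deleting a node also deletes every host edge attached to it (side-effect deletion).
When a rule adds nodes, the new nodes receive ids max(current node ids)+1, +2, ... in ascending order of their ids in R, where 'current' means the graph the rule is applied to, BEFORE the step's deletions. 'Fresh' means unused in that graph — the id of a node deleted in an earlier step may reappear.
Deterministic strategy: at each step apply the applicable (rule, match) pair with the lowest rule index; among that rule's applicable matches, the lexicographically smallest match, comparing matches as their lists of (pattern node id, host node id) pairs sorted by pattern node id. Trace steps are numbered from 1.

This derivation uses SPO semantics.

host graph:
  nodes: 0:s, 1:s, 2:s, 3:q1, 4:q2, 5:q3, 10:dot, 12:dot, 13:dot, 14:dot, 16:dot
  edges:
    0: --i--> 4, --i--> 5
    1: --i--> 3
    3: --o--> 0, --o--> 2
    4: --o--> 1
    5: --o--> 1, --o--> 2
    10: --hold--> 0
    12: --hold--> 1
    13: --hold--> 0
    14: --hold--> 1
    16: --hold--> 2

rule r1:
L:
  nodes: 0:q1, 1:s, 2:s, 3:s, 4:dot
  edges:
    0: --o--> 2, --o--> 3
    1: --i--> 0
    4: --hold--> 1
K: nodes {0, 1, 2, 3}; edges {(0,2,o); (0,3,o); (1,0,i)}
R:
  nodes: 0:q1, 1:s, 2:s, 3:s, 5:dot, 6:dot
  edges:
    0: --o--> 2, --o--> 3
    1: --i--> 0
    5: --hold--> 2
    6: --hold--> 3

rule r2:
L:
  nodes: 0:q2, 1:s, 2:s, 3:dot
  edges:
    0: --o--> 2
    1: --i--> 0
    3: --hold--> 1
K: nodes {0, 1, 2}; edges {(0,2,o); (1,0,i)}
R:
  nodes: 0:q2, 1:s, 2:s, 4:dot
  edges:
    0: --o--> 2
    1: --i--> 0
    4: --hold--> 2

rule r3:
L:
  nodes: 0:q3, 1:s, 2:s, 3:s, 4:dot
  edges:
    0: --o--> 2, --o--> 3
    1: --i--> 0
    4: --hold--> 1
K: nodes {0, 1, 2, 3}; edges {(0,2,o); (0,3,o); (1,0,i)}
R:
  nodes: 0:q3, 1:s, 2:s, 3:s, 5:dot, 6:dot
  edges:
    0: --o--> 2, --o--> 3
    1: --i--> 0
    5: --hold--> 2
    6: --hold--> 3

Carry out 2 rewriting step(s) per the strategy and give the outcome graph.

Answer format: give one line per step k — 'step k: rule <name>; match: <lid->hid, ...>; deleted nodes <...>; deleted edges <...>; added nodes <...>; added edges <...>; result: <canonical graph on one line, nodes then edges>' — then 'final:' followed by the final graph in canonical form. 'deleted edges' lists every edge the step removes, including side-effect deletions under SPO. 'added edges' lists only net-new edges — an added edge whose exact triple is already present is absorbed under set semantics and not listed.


step 1: rule r1; match: 0->3, 1->1, 2->0, 3->2, 4->12; deleted nodes 12; deleted edges (12,1,hold); added nodes 17, 18; added edges (17,0,hold); (18,2,hold); result: nodes: 0:s, 1:s, 2:s, 3:q1, 4:q2, 5:q3, 10:dot, 13:dot, 14:dot, 16:dot, 17:dot, 18:dot edges: (0,4,i); (0,5,i); (1,3,i); (3,0,o); (3,2,o); (4,1,o); (5,1,o); (5,2,o); (10,0,hold); (13,0,hold); (14,1,hold); (16,2,hold); (17,0,hold); (18,2,hold)
step 2: rule r1; match: 0->3, 1->1, 2->0, 3->2, 4->14; deleted nodes 14; deleted edges (14,1,hold); added nodes 19, 20; added edges (19,0,hold); (20,2,hold); result: nodes: 0:s, 1:s, 2:s, 3:q1, 4:q2, 5:q3, 10:dot, 13:dot, 16:dot, 17:dot, 18:dot, 19:dot, 20:dot edges: (0,4,i); (0,5,i); (1,3,i); (3,0,o); (3,2,o); (4,1,o); (5,1,o); (5,2,o); (10,0,hold); (13,0,hold); (16,2,hold); (17,0,hold); (18,2,hold); (19,0,hold); (20,2,hold)
final:
nodes: 0:s, 1:s, 2:s, 3:q1, 4:q2, 5:q3, 10:dot, 13:dot, 16:dot, 17:dot, 18:dot, 19:dot, 20:dot
edges: (0,4,i); (0,5,i); (1,3,i); (3,0,o); (3,2,o); (4,1,o); (5,1,o); (5,2,o); (10,0,hold); (13,0,hold); (16,2,hold); (17,0,hold); (18,2,hold); (19,0,hold); (20,2,hold)


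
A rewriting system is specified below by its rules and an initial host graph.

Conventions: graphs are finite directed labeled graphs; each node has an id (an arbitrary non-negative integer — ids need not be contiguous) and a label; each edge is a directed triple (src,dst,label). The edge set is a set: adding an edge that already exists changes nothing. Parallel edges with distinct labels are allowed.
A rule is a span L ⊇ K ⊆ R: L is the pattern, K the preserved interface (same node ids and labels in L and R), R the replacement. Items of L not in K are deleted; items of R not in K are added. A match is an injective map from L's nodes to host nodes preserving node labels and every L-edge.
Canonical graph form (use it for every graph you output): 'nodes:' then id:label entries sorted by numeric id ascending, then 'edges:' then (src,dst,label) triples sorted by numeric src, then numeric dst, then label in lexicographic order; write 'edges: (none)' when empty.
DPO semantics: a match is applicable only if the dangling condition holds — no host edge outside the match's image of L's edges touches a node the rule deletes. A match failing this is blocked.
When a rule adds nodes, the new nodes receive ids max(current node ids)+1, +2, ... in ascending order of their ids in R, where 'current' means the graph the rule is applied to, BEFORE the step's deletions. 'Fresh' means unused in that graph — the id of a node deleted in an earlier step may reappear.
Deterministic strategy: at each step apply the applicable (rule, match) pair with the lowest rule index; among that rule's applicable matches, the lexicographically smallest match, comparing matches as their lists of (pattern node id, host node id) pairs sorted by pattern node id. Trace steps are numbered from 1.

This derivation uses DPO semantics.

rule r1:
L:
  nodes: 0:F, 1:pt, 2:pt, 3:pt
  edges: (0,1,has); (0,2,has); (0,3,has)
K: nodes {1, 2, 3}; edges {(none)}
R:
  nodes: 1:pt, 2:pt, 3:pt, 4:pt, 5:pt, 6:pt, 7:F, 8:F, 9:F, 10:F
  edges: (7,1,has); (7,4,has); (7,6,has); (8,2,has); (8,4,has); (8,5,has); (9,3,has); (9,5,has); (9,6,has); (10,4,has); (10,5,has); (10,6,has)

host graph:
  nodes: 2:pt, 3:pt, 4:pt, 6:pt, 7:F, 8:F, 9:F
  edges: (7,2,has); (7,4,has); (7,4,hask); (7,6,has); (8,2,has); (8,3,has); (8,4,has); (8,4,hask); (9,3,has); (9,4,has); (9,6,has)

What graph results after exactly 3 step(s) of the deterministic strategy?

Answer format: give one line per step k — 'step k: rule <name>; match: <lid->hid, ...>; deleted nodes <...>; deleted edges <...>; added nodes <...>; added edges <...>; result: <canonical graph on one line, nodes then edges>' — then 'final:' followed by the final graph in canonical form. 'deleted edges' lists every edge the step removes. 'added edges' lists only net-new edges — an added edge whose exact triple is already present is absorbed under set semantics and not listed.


step 1: rule r1; match: 0->9, 1->3, 2->4, 3->6; deleted nodes 9; deleted edges (9,3,has); (9,4,has); (9,6,has); added nodes 10, 11, 12, 13, 14, 15, 16; added edges (13,3,has); (13,10,has); (13,12,has); (14,4,has); (14,10,has); (14,11,has); (15,6,has); (15,11,has); (15,12,has); (16,10,has); (16,11,has); (16,12,has); result: nodes: 2:pt, 3:pt, 4:pt, 6:pt, 7:F, 8:F, 10:pt, 11:pt, 12:pt, 13:F, 14:F, 15:F, 16:F edges: (7,2,has); (7,4,has); (7,4,hask); (7,6,has); (8,2,has); (8,3,has); (8,4,has); (8,4,hask); (13,3,has); (13,10,has); (13,12,has); (14,4,has); (14,10,has); (14,11,has); (15,6,has); (15,11,has); (15,12,has); (16,10,has); (16,11,has); (16,12,has)
step 2: rule r1; match: 0->13, 1->3, 2->10, 3->12; deleted nodes 13; deleted edges (13,3,has); (13,10,has); (13,12,has); added nodes 17, 18, 19, 20, 21, 22, 23; added edges (20,3,has); (20,17,has); (20,19,has); (21,10,has); (21,17,has); (21,18,has); (22,12,has); (22,18,has); (22,19,has); (23,17,has); (23,18,has); (23,19,has); result: nodes: 2:pt, 3:pt, 4:pt, 6:pt, 7:F, 8:F, 10:pt, 11:pt, 12:pt, 14:F, 15:F, 16:F, 17:pt, 18:pt, 19:pt, 20:F, 21:F, 22:F, 23:F edges: (7,2,has); (7,4,has); (7,4,hask); (7,6,has); (8,2,has); (8,3,has); (8,4,has); (8,4,hask); (14,4,has); (14,10,has); (14,11,has); (15,6,has); (15,11,has); (15,12,has); (16,10,has); (16,11,has); (16,12,has); (20,3,has); (20,17,has); (20,19,has); (21,10,has); (21,17,has); (21,18,has); (22,12,has); (22,18,has); (22,19,has); (23,17,has); (23,18,has); (23,19,has)
step 3: rule r1; match: 0->14, 1->4, 2->10, 3->11; deleted nodes 14; deleted edges (14,4,has); (14,10,has); (14,11,has); added nodes 24, 25, 26, 27, 28, 29, 30; added edges (27,4,has); (27,24,has); (27,26,has); (28,10,has); (28,24,has); (28,25,has); (29,11,has); (29,25,has); (29,26,has); (30,24,has); (30,25,has); (30,26,has); result: nodes: 2:pt, 3:pt, 4:pt, 6:pt, 7:F, 8:F, 10:pt, 11:pt, 12:pt, 15:F, 16:F, 17:pt, 18:pt, 19:pt, 20:F, 21:F, 22:F, 23:F, 24:pt, 25:pt, 26:pt, 27:F, 28:F, 29:F, 30:F edges: (7,2,has); (7,4,has); (7,4,hask); (7,6,has); (8,2,has); (8,3,has); (8,4,has); (8,4,hask); (15,6,has); (15,11,has); (15,12,has); (16,10,has); (16,11,has); (16,12,has); (20,3,has); (20,17,has); (20,19,has); (21,10,has); (21,17,has); (21,18,has); (22,12,has); (22,18,has); (22,19,has); (23,17,has); (23,18,has); (23,19,has); (27,4,has); (27,24,has); (27,26,has); (28,10,has); (28,24,has); (28,25,has); (29,11,has); (29,25,has); (29,26,has); (30,24,has); (30,25,has); (30,26,has)
final:
nodes: 2:pt, 3:pt, 4:pt, 6:pt, 7:F, 8:F, 10:pt, 11:pt, 12:pt, 15:F, 16:F, 17:pt, 18:pt, 19:pt, 20:F, 21:F, 22:F, 23:F, 24:pt, 25:pt, 26:pt, 27:F, 28:F, 29:F, 30:F
edges: (7,2,has); (7,4,has); (7,4,hask); (7,6,has); (8,2,has); (8,3,has); (8,4,has); (8,4,hask); (15,6,has); (15,11,has); (15,12,has); (16,10,has); (16,11,has); (16,12,has); (20,3,has); (20,17,has); (20,19,has); (21,10,has); (21,17,has); (21,18,has); (22,12,has); (22,18,has); (22,19,has); (23,17,has); (23,18,has); (23,19,has); (27,4,has); (27,24,has); (27,26,has); (28,10,has); (28,24,has); (28,25,has); (29,11,has); (29,25,has); (29,26,has); (30,24,has); (30,25,has); (30,26,has)


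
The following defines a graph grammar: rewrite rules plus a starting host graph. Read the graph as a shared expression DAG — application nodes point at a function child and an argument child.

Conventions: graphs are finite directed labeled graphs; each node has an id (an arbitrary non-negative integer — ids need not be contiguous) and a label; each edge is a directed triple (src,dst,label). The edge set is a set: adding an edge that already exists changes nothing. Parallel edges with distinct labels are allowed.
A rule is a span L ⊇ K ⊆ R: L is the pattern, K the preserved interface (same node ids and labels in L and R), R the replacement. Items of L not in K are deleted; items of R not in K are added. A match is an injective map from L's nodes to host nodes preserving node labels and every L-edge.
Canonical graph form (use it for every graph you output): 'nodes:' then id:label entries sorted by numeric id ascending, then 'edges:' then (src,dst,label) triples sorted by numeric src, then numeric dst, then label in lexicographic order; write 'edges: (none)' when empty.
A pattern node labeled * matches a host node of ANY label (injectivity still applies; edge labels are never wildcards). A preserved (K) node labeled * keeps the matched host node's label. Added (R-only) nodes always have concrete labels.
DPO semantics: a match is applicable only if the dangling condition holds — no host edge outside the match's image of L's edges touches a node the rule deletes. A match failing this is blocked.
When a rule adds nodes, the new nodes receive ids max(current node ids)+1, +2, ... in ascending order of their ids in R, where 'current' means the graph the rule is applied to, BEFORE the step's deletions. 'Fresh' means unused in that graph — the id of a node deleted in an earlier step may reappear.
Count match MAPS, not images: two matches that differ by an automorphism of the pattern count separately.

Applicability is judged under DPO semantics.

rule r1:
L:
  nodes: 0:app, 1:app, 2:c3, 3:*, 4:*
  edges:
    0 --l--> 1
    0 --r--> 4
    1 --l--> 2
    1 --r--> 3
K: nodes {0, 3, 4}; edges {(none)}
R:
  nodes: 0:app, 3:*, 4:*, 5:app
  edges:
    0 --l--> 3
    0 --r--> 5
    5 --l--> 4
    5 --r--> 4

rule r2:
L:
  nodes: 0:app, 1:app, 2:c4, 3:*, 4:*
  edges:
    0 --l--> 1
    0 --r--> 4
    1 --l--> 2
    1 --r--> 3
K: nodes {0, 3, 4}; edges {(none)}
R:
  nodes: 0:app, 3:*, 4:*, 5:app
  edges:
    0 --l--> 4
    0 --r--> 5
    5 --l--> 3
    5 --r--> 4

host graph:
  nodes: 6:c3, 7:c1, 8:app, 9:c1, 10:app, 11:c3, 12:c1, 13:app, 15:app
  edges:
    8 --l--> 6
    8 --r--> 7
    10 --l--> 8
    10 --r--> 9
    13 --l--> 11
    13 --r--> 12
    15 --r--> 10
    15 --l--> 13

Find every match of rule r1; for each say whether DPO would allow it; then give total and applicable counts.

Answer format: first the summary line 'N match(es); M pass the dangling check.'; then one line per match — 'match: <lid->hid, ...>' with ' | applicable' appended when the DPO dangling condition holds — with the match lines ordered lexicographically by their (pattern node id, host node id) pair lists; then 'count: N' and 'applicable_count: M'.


2 match(es); 2 pass the dangling check.
match: 0->10, 1->8, 2->6, 3->7, 4->9 | applicable
match: 0->15, 1->13, 2->11, 3->12, 4->10 | applicable
count: 2
applicable_count: 2


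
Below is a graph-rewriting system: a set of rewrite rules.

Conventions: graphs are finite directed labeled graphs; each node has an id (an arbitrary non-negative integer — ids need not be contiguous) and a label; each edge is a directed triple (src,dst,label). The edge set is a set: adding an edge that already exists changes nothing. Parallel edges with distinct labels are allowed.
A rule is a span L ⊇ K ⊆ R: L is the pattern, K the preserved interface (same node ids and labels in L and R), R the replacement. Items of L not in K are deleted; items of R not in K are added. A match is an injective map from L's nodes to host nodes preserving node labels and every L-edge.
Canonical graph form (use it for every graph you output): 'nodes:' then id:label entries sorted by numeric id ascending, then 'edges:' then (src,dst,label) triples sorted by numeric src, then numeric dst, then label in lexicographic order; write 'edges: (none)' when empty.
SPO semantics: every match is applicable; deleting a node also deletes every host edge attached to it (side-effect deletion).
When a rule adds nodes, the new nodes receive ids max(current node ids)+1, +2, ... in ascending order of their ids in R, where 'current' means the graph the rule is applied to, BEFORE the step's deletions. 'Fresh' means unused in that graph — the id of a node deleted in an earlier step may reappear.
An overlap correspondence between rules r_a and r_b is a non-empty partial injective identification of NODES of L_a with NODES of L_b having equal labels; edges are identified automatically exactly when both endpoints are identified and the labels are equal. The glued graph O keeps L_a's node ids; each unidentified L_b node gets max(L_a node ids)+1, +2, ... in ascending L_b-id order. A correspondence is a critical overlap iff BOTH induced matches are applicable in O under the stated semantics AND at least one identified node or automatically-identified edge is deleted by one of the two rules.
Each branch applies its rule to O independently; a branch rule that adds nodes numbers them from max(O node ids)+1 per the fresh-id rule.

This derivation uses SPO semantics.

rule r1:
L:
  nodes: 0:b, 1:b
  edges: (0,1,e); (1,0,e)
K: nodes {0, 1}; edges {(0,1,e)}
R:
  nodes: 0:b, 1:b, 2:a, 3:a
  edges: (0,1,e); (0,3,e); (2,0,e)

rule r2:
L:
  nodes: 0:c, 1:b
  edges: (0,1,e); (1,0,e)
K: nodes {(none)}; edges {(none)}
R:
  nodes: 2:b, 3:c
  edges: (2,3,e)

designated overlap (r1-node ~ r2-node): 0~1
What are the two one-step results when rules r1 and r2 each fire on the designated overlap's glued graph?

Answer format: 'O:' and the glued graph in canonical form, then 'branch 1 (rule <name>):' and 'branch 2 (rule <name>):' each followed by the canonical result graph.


O:
nodes: 0:b, 1:b, 2:c
edges: (0,1,e); (0,2,e); (1,0,e); (2,0,e)
branch 1 (rule r1):
nodes: 0:b, 1:b, 2:c, 3:a, 4:a
edges: (0,1,e); (0,2,e); (0,4,e); (2,0,e); (3,0,e)
branch 2 (rule r2):
nodes: 1:b, 3:b, 4:c
edges: (3,4,e)


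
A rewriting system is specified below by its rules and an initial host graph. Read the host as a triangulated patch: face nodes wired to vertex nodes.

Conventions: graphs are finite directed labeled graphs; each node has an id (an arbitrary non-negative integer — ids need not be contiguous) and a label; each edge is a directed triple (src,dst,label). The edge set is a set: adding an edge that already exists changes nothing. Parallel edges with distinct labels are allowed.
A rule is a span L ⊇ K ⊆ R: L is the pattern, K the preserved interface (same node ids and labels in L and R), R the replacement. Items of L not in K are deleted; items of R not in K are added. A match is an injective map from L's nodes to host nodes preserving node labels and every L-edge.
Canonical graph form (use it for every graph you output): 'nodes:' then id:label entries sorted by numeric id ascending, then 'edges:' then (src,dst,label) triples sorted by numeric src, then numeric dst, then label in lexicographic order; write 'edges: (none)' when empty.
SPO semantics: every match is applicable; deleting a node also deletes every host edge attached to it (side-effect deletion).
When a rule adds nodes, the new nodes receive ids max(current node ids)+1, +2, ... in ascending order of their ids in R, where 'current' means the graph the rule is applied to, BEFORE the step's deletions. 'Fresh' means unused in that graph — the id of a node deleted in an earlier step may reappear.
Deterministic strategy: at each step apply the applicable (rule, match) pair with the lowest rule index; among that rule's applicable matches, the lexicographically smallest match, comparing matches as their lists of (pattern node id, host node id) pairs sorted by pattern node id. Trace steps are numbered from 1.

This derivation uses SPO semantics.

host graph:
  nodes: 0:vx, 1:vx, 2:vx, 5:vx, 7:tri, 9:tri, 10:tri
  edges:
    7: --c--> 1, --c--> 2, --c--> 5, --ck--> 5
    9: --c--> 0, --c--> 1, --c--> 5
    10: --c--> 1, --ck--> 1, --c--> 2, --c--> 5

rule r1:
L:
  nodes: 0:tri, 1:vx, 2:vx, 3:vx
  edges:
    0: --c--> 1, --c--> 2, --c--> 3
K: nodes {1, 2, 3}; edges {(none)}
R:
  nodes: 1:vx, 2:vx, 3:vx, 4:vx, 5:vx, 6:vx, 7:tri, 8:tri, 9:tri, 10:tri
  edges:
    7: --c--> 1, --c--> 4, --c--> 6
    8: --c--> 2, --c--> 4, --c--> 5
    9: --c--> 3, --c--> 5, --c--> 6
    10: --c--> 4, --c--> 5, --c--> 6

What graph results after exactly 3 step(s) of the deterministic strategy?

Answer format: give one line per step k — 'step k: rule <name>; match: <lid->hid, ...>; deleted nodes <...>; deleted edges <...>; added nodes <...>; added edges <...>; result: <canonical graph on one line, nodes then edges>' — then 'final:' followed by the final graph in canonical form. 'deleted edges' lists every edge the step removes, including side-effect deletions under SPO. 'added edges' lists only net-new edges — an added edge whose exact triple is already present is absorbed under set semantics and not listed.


step 1: rule r1; match: 0->7, 1->1, 2->2, 3->5; deleted nodes 7; deleted edges (7,1,c); (7,2,c); (7,5,c); (7,5,ck); added nodes 11, 12, 13, 14, 15, 16, 17; added edges (14,1,c); (14,11,c); (14,13,c); (15,2,c); (15,11,c); (15,12,c); (16,5,c); (16,12,c); (16,13,c); (17,11,c); (17,12,c); (17,13,c); result: nodes: 0:vx, 1:vx, 2:vx, 5:vx, 9:tri, 10:tri, 11:vx, 12:vx, 13:vx, 14:tri, 15:tri, 16:tri, 17:tri edges: (9,0,c); (9,1,c); (9,5,c); (10,1,c); (10,1,ck); (10,2,c); (10,5,c); (14,1,c); (14,11,c); (14,13,c); (15,2,c); (15,11,c); (15,12,c); (16,5,c); (16,12,c); (16,13,c); (17,11,c); (17,12,c); (17,13,c)
step 2: rule r1; match: 0->9, 1->0, 2->1, 3->5; deleted nodes 9; deleted edges (9,0,c); (9,1,c); (9,5,c); added nodes 18, 19, 20, 21, 22, 23, 24; added edges (21,0,c); (21,18,c); (21,20,c); (22,1,c); (22,18,c); (22,19,c); (23,5,c); (23,19,c); (23,20,c); (24,18,c); (24,19,c); (24,20,c); result: nodes: 0:vx, 1:vx, 2:vx, 5:vx, 10:tri, 11:vx, 12:vx, 13:vx, 14:tri, 15:tri, 16:tri, 17:tri, 18:vx, 19:vx, 20:vx, 21:tri, 22:tri, 23:tri, 24:tri edges: (10,1,c); (10,1,ck); (10,2,c); (10,5,c); (14,1,c); (14,11,c); (14,13,c); (15,2,c); (15,11,c); (15,12,c); (16,5,c); (16,12,c); (16,13,c); (17,11,c); (17,12,c); (17,13,c); (21,0,c); (21,18,c); (21,20,c); (22,1,c); (22,18,c); (22,19,c); (23,5,c); (23,19,c); (23,20,c); (24,18,c); (24,19,c); (24,20,c)
step 3: rule r1; match: 0->10, 1->1, 2->2, 3->5; deleted nodes 10; deleted edges (10,1,c); (10,1,ck); (10,2,c); (10,5,c); added nodes 25, 26, 27, 28, 29, 30, 31; added edges (28,1,c); (28,25,c); (28,27,c); (29,2,c); (29,25,c); (29,26,c); (30,5,c); (30,26,c); (30,27,c); (31,25,c); (31,26,c); (31,27,c); result: nodes: 0:vx, 1:vx, 2:vx, 5:vx, 11:vx, 12:vx, 13:vx, 14:tri, 15:tri, 16:tri, 17:tri, 18:vx, 19:vx, 20:vx, 21:tri, 22:tri, 23:tri, 24:tri, 25:vx, 26:vx, 27:vx, 28:tri, 29:tri, 30:tri, 31:tri edges: (14,1,c); (14,11,c); (14,13,c); (15,2,c); (15,11,c); (15,12,c); (16,5,c); (16,12,c); (16,13,c); (17,11,c); (17,12,c); (17,13,c); (21,0,c); (21,18,c); (21,20,c); (22,1,c); (22,18,c); (22,19,c); (23,5,c); (23,19,c); (23,20,c); (24,18,c); (24,19,c); (24,20,c); (28,1,c); (28,25,c); (28,27,c); (29,2,c); (29,25,c); (29,26,c); (30,5,c); (30,26,c); (30,27,c); (31,25,c); (31,26,c); (31,27,c)
final:
nodes: 0:vx, 1:vx, 2:vx, 5:vx, 11:vx, 12:vx, 13:vx, 14:tri, 15:tri, 16:tri, 17:tri, 18:vx, 19:vx, 20:vx, 21:tri, 22:tri, 23:tri, 24:tri, 25:vx, 26:vx, 27:vx, 28:tri, 29:tri, 30:tri, 31:tri
edges: (14,1,c); (14,11,c); (14,13,c); (15,2,c); (15,11,c); (15,12,c); (16,5,c); (16,12,c); (16,13,c); (17,11,c); (17,12,c); (17,13,c); (21,0,c); (21,18,c); (21,20,c); (22,1,c); (22,18,c); (22,19,c); (23,5,c); (23,19,c); (23,20,c); (24,18,c); (24,19,c); (24,20,c); (28,1,c); (28,25,c); (28,27,c); (29,2,c); (29,25,c); (29,26,c); (30,5,c); (30,26,c); (30,27,c); (31,25,c); (31,26,c); (31,27,c)


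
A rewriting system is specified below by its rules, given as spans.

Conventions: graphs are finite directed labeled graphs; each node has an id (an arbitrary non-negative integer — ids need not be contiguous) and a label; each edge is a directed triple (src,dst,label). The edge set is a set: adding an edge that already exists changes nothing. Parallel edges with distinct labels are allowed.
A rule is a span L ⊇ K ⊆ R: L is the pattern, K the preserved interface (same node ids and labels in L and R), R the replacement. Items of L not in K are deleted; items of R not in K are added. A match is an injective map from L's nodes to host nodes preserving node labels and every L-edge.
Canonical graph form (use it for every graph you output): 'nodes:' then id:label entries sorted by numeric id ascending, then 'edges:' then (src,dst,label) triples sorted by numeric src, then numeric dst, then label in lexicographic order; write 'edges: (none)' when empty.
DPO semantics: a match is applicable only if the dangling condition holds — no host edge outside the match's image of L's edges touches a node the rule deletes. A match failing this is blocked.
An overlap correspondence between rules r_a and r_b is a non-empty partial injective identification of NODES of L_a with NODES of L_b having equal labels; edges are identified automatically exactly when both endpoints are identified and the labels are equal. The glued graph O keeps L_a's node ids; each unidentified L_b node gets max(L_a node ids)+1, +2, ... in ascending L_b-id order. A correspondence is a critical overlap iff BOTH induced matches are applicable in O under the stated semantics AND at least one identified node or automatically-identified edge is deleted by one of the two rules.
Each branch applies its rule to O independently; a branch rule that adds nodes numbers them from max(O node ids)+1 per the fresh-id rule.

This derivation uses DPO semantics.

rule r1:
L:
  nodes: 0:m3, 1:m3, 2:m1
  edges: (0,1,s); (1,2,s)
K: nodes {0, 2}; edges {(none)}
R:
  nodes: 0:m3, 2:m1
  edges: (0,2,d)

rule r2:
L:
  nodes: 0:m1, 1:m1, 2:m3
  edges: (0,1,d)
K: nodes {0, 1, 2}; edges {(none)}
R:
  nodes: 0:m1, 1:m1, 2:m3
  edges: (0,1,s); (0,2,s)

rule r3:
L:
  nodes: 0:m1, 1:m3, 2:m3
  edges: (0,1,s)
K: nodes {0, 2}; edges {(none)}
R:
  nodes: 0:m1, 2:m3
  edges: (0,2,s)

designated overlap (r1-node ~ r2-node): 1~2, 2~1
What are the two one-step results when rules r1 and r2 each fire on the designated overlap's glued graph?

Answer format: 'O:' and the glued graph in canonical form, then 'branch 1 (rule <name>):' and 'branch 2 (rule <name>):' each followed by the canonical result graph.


O:
nodes: 0:m3, 1:m3, 2:m1, 3:m1
edges: (0,1,s); (1,2,s); (3,2,d)
branch 1 (rule r1):
nodes: 0:m3, 2:m1, 3:m1
edges: (0,2,d); (3,2,d)
branch 2 (rule r2):
nodes: 0:m3, 1:m3, 2:m1, 3:m1
edges: (0,1,s); (1,2,s); (3,1,s); (3,2,s)


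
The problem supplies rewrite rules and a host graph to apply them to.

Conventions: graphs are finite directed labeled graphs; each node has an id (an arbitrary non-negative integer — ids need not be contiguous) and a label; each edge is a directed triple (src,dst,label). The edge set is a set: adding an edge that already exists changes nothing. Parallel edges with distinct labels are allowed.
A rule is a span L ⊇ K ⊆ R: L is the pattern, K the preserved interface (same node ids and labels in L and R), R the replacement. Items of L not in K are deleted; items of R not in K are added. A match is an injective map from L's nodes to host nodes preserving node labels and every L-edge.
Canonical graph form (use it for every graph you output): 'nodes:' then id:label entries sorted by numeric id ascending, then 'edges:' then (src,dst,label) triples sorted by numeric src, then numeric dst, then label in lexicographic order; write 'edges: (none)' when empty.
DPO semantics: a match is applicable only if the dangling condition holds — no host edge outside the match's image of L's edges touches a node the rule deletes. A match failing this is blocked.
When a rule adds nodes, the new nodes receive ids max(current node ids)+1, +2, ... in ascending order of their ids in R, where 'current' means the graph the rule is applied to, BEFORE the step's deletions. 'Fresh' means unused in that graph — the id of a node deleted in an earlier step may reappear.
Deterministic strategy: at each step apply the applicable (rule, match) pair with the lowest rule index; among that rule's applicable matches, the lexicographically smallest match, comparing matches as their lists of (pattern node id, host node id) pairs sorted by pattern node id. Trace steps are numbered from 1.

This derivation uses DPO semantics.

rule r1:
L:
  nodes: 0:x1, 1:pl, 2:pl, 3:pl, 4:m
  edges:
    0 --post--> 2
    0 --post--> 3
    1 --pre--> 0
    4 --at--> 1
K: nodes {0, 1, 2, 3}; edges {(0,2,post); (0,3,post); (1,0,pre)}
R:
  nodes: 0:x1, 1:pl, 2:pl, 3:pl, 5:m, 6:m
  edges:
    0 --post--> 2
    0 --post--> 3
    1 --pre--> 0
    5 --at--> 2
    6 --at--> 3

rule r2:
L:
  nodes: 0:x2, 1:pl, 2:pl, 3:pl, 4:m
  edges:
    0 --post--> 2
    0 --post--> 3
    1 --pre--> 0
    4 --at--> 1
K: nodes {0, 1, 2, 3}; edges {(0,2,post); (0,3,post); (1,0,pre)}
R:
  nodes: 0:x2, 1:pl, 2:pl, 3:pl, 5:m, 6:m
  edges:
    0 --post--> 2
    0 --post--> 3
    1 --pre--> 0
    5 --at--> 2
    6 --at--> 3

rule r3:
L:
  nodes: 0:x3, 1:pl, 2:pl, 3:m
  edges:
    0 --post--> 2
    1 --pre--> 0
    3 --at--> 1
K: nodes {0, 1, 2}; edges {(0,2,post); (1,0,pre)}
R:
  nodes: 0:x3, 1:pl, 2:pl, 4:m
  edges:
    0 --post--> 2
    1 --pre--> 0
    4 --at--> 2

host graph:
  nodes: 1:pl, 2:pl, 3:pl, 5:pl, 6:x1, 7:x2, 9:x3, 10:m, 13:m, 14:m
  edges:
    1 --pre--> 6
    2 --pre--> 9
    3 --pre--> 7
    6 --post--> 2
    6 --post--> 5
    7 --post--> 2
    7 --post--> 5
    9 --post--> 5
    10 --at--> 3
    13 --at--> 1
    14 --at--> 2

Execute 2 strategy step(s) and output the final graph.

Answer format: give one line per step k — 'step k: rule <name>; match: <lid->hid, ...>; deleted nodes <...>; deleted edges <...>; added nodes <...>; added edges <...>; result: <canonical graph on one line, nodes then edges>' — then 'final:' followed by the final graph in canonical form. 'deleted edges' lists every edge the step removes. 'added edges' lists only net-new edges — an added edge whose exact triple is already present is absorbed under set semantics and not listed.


step 1: rule r1; match: 0->6, 1->1, 2->2, 3->5, 4->13; deleted nodes 13; deleted edges (13,1,at); added nodes 15, 16; added edges (15,2,at); (16,5,at); result: nodes: 1:pl, 2:pl, 3:pl, 5:pl, 6:x1, 7:x2, 9:x3, 10:m, 14:m, 15:m, 16:m edges: (1,6,pre); (2,9,pre); (3,7,pre); (6,2,post); (6,5,post); (7,2,post); (7,5,post); (9,5,post); (10,3,at); (14,2,at); (15,2,at); (16,5,at)
step 2: rule r2; match: 0->7, 1->3, 2->2, 3->5, 4->10; deleted nodes 10; deleted edges (10,3,at); added nodes 17, 18; added edges (17,2,at); (18,5,at); result: nodes: 1:pl, 2:pl, 3:pl, 5:pl, 6:x1, 7:x2, 9:x3, 14:m, 15:m, 16:m, 17:m, 18:m edges: (1,6,pre); (2,9,pre); (3,7,pre); (6,2,post); (6,5,post); (7,2,post); (7,5,post); (9,5,post); (14,2,at); (15,2,at); (16,5,at); (17,2,at); (18,5,at)
final:
nodes: 1:pl, 2:pl, 3:pl, 5:pl, 6:x1, 7:x2, 9:x3, 14:m, 15:m, 16:m, 17:m, 18:m
edges: (1,6,pre); (2,9,pre); (3,7,pre); (6,2,post); (6,5,post); (7,2,post); (7,5,post); (9,5,post); (14,2,at); (15,2,at); (16,5,at); (17,2,at); (18,5,at)
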